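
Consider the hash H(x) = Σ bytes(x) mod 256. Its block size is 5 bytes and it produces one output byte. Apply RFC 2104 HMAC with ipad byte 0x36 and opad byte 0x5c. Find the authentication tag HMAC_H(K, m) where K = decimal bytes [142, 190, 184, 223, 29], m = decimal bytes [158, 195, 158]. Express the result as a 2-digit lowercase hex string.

3d

Key decimal bytes [142, 190, 184, 223, 29] = 8e be b8 df 1d is exactly B = 5 bytes: K' = 8e be b8 df 1d.
K' ⊕ ipad = b8 88 8e e9 2b.  K' ⊕ opad = d2 e2 e4 83 41.
Inner input = (K'⊕ipad) ∥ m = b8 88 8e e9 2b ∥ 9e c3 9e.
Inner hash: sum = 184+136+142+233+43+158+195+158 = 1249; mod 256 = 225 → e1.
Outer input = (K'⊕opad) ∥ inner = d2 e2 e4 83 41 ∥ e1.
Outer hash (tag): sum = 210+226+228+131+65+225 = 1085; mod 256 = 61 → 3d.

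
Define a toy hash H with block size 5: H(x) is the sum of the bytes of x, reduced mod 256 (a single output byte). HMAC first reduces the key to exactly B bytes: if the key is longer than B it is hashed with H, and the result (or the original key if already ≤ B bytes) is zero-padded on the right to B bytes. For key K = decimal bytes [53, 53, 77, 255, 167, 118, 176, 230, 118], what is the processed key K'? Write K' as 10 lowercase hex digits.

|K| = 9 > B = 5, so first hash the key.
H(K): sum = 53+53+77+255+167+118+176+230+118 = 1247; mod 256 = 223 → df.
Zero-pad H(K) = df to 5 bytes: K' = df 00 00 00 00.

df00000000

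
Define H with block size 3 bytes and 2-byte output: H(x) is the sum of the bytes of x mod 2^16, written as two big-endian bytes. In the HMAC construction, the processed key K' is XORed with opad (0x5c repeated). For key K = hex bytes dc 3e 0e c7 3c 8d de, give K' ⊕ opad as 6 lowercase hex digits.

Key hex bytes dc 3e 0e c7 3c 8d de is 7 bytes > B = 3, so hash it first: H(key) = 03 96, then zero-pad to 3 bytes: K' = 03 96 00.
XOR each byte with 0x5c: 03⊕5c=5f, 96⊕5c=ca, 00⊕5c=5c.

5fca5c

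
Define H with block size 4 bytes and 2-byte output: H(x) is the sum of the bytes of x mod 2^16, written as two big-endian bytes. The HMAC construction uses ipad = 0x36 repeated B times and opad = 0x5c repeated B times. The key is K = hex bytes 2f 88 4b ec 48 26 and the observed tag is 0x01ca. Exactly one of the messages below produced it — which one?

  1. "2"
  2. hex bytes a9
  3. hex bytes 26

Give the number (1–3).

Key hex bytes 2f 88 4b ec 48 26 is 6 bytes > B = 4, so hash it first: H(key) = 02 5c, then zero-pad to 4 bytes: K' = 02 5c 00 00.
K' ⊕ ipad = 34 6a 36 36; K' ⊕ opad = 5e 00 5c 5c.
m1: inner = H(34 6a 36 36 32) = 01 3c; tag = H(5e 00 5c 5c 01 3c) = 0153
m2: inner = H(34 6a 36 36 a9) = 01 b3; tag = H(5e 00 5c 5c 01 b3) = 01ca ← matches
m3: inner = H(34 6a 36 36 26) = 01 30; tag = H(5e 00 5c 5c 01 30) = 0147

2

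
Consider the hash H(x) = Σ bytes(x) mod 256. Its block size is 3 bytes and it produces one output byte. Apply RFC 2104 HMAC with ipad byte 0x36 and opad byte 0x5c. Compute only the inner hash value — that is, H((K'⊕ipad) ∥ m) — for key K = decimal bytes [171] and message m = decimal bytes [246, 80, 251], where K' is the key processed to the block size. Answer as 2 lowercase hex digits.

Key decimal bytes [171] = ab is 1 byte ≤ B = 3; zero-pad to 3 bytes: K' = ab 00 00.
K' ⊕ ipad = 9d 36 36.
Inner input = 9d 36 36 ∥ f6 50 fb.
Inner hash: sum = 157+54+54+246+80+251 = 842; mod 256 = 74 → 4a.

4a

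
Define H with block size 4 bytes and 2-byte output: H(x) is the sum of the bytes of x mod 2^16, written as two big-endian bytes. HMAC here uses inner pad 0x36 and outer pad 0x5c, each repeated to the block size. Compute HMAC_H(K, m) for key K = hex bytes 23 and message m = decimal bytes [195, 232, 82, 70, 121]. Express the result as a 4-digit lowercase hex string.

0209

Key hex bytes 23 is 1 byte ≤ B = 4; zero-pad to 4 bytes: K' = 23 00 00 00.
K' ⊕ ipad = 15 36 36 36.  K' ⊕ opad = 7f 5c 5c 5c.
Inner input = (K'⊕ipad) ∥ m = 15 36 36 36 ∥ c3 e8 52 46 79.
Inner hash: sum = 21+54+54+54+195+232+82+70+121 = 883 → 03 73.
Outer input = (K'⊕opad) ∥ inner = 7f 5c 5c 5c ∥ 03 73.
Outer hash (tag): sum = 127+92+92+92+3+115 = 521 → 02 09.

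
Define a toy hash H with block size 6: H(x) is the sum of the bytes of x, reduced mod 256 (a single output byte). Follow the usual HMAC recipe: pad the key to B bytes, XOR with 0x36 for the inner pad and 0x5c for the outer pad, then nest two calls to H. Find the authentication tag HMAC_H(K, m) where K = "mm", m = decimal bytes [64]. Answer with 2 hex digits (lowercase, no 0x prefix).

a0

Key "mm" = 6d 6d is 2 bytes ≤ B = 6; zero-pad to 6 bytes: K' = 6d 6d 00 00 00 00.
K' ⊕ ipad = 5b 5b 36 36 36 36.  K' ⊕ opad = 31 31 5c 5c 5c 5c.
Inner input = (K'⊕ipad) ∥ m = 5b 5b 36 36 36 36 ∥ 40.
Inner hash: sum = 91+91+54+54+54+54+64 = 462; mod 256 = 206 → ce.
Outer input = (K'⊕opad) ∥ inner = 31 31 5c 5c 5c 5c ∥ ce.
Outer hash (tag): sum = 49+49+92+92+92+92+206 = 672; mod 256 = 160 → a0.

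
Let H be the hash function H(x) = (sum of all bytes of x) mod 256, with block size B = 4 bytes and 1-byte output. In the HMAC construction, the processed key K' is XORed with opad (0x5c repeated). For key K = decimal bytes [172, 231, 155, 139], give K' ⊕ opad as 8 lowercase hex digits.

f0bbc7d7

Key decimal bytes [172, 231, 155, 139] = ac e7 9b 8b is exactly B = 4 bytes: K' = ac e7 9b 8b.
XOR each byte with 0x5c: ac⊕5c=f0, e7⊕5c=bb, 9b⊕5c=c7, 8b⊕5c=d7.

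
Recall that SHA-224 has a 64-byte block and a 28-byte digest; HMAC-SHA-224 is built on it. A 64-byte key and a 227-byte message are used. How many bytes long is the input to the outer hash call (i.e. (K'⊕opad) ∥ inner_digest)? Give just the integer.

92

Key is 64 ≤ 64 bytes, zero-padded: |K'| = 64.
Outer input = (K'⊕opad) ∥ H(inner) → 64 + 28 = 92 bytes.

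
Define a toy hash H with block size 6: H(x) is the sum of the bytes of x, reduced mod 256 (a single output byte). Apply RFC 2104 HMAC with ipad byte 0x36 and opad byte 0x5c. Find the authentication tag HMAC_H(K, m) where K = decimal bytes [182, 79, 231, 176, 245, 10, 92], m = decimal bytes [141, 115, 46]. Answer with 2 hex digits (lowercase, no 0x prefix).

74

Key decimal bytes [182, 79, 231, 176, 245, 10, 92] = b6 4f e7 b0 f5 0a 5c is 7 bytes > B = 6, so hash it first: H(key) = f7, then zero-pad to 6 bytes: K' = f7 00 00 00 00 00.
K' ⊕ ipad = c1 36 36 36 36 36.  K' ⊕ opad = ab 5c 5c 5c 5c 5c.
Inner input = (K'⊕ipad) ∥ m = c1 36 36 36 36 36 ∥ 8d 73 2e.
Inner hash: sum = 193+54+54+54+54+54+141+115+46 = 765; mod 256 = 253 → fd.
Outer input = (K'⊕opad) ∥ inner = ab 5c 5c 5c 5c 5c ∥ fd.
Outer hash (tag): sum = 171+92+92+92+92+92+253 = 884; mod 256 = 116 → 74.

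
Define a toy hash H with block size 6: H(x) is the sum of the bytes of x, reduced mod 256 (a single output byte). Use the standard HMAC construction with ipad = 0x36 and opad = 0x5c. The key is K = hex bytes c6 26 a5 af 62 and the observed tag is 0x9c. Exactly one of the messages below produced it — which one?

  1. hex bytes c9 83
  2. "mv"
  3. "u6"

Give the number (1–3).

1

Key hex bytes c6 26 a5 af 62 is 5 bytes ≤ B = 6; zero-pad to 6 bytes: K' = c6 26 a5 af 62 00.
K' ⊕ ipad = f0 10 93 99 54 36; K' ⊕ opad = 9a 7a f9 f3 3e 5c.
m1: inner = H(f0 10 93 99 54 36 c9 83) = 02; tag = H(9a 7a f9 f3 3e 5c 02) = 9c ← matches
m2: inner = H(f0 10 93 99 54 36 6d 76) = 99; tag = H(9a 7a f9 f3 3e 5c 99) = 33
m3: inner = H(f0 10 93 99 54 36 75 36) = 61; tag = H(9a 7a f9 f3 3e 5c 61) = fb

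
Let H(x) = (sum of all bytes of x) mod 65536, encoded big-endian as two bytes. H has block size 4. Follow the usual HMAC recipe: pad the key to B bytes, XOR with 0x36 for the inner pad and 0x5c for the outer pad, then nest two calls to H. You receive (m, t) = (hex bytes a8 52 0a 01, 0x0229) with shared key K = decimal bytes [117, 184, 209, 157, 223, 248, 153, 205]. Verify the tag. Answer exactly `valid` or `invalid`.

valid

Key decimal bytes [117, 184, 209, 157, 223, 248, 153, 205] = 75 b8 d1 9d df f8 99 cd is 8 bytes > B = 4, so hash it first: H(key) = 05 d8, then zero-pad to 4 bytes: K' = 05 d8 00 00.
K' ⊕ ipad = 33 ee 36 36; K' ⊕ opad = 59 84 5c 5c.
Inner hash: sum = 51+238+54+54+168+82+10+1 = 658 → 02 92.
Outer hash (recomputed tag): sum = 89+132+92+92+2+146 = 553 → 02 29.
Recomputed tag = 0229; claimed = 0229 → match.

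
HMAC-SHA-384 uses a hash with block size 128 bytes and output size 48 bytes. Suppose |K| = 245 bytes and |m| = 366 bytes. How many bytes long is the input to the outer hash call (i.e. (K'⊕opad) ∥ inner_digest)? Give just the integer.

Key is 245 > 128 bytes, so it is hashed to 48 bytes then zero-padded to 128: |K'| = 128.
Outer input = (K'⊕opad) ∥ H(inner) → 128 + 48 = 176 bytes.

176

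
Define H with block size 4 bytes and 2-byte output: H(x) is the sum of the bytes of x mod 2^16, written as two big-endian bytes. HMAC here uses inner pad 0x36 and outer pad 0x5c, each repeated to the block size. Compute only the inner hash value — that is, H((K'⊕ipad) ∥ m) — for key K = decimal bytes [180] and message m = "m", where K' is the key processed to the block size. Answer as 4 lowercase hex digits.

Key decimal bytes [180] = b4 is 1 byte ≤ B = 4; zero-pad to 4 bytes: K' = b4 00 00 00.
K' ⊕ ipad = 82 36 36 36.
Inner input = 82 36 36 36 ∥ 6d.
Inner hash: sum = 130+54+54+54+109 = 401 → 01 91.

0191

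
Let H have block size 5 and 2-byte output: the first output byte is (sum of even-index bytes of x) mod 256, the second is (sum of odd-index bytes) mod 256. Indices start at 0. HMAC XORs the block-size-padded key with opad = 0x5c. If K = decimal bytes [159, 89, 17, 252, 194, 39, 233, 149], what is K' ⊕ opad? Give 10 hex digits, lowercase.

Key decimal bytes [159, 89, 17, 252, 194, 39, 233, 149] = 9f 59 11 fc c2 27 e9 95 is 8 bytes > B = 5, so hash it first: H(key) = 5b 11, then zero-pad to 5 bytes: K' = 5b 11 00 00 00.
XOR each byte with 0x5c: 5b⊕5c=07, 11⊕5c=4d, 00⊕5c=5c, 00⊕5c=5c, 00⊕5c=5c.

074d5c5c5c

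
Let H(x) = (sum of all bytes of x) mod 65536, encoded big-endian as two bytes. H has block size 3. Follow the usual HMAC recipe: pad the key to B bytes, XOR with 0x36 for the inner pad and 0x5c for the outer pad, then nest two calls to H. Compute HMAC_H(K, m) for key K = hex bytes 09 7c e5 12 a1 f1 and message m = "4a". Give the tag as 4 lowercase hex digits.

0146

Key hex bytes 09 7c e5 12 a1 f1 is 6 bytes > B = 3, so hash it first: H(key) = 03 0e, then zero-pad to 3 bytes: K' = 03 0e 00.
K' ⊕ ipad = 35 38 36.  K' ⊕ opad = 5f 52 5c.
Inner input = (K'⊕ipad) ∥ m = 35 38 36 ∥ 34 61.
Inner hash: sum = 53+56+54+52+97 = 312 → 01 38.
Outer input = (K'⊕opad) ∥ inner = 5f 52 5c ∥ 01 38.
Outer hash (tag): sum = 95+82+92+1+56 = 326 → 01 46.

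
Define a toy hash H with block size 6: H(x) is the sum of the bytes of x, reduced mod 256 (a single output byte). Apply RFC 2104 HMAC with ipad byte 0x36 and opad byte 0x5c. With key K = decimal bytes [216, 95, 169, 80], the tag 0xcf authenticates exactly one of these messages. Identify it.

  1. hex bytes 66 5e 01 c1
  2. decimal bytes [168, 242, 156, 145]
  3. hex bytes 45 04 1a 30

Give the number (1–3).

Key decimal bytes [216, 95, 169, 80] = d8 5f a9 50 is 4 bytes ≤ B = 6; zero-pad to 6 bytes: K' = d8 5f a9 50 00 00.
K' ⊕ ipad = ee 69 9f 66 36 36; K' ⊕ opad = 84 03 f5 0c 5c 5c.
m1: inner = H(ee 69 9f 66 36 36 66 5e 01 c1) = 4e; tag = H(84 03 f5 0c 5c 5c 4e) = 8e
m2: inner = H(ee 69 9f 66 36 36 a8 f2 9c 91) = 8f; tag = H(84 03 f5 0c 5c 5c 8f) = cf ← matches
m3: inner = H(ee 69 9f 66 36 36 45 04 1a 30) = 5b; tag = H(84 03 f5 0c 5c 5c 5b) = 9b

2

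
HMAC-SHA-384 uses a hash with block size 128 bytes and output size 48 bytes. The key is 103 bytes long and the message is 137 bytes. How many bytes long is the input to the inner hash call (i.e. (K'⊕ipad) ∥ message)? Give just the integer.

Key is 103 ≤ 128 bytes, zero-padded: |K'| = 128.
Inner input = (K'⊕ipad) ∥ m → 128 + 137 = 265 bytes.

265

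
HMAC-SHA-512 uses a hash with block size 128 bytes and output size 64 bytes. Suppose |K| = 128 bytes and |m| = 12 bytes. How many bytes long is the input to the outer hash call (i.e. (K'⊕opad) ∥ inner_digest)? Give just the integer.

192

Key is 128 ≤ 128 bytes, zero-padded: |K'| = 128.
Outer input = (K'⊕opad) ∥ H(inner) → 128 + 64 = 192 bytes.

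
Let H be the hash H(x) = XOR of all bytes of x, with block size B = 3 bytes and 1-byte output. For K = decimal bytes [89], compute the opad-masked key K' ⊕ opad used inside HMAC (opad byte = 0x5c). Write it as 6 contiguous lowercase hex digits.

055c5c

Key decimal bytes [89] = 59 is 1 byte ≤ B = 3; zero-pad to 3 bytes: K' = 59 00 00.
XOR each byte with 0x5c: 59⊕5c=05, 00⊕5c=5c, 00⊕5c=5c.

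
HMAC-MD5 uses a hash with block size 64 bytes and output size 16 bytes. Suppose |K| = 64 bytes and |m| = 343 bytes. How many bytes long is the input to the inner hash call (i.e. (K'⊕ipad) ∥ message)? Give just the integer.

Key is 64 ≤ 64 bytes, zero-padded: |K'| = 64.
Inner input = (K'⊕ipad) ∥ m → 64 + 343 = 407 bytes.

407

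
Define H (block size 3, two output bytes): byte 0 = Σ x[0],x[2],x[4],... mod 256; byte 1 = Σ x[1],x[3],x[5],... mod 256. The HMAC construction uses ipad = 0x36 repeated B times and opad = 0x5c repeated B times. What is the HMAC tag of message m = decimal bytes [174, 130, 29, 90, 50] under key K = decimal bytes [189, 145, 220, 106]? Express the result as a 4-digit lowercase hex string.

Key decimal bytes [189, 145, 220, 106] = bd 91 dc 6a is 4 bytes > B = 3, so hash it first: H(key) = 99 fb, then zero-pad to 3 bytes: K' = 99 fb 00.
K' ⊕ ipad = af cd 36.  K' ⊕ opad = c5 a7 5c.
Inner input = (K'⊕ipad) ∥ m = af cd 36 ∥ ae 82 1d 5a 32.
Inner hash: even-index sum = 449 mod 256 = 193; odd-index sum = 458 mod 256 = 202 → c1 ca.
Outer input = (K'⊕opad) ∥ inner = c5 a7 5c ∥ c1 ca.
Outer hash (tag): even-index sum = 491 mod 256 = 235; odd-index sum = 360 mod 256 = 104 → eb 68.

eb68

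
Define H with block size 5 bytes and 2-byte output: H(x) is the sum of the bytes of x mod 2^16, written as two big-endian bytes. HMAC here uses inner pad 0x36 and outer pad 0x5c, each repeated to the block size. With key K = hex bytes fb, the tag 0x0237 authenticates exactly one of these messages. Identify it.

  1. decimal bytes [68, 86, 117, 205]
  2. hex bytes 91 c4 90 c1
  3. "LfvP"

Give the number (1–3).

Key hex bytes fb is 1 byte ≤ B = 5; zero-pad to 5 bytes: K' = fb 00 00 00 00.
K' ⊕ ipad = cd 36 36 36 36; K' ⊕ opad = a7 5c 5c 5c 5c.
m1: inner = H(cd 36 36 36 36 44 56 75 cd) = 03 81; tag = H(a7 5c 5c 5c 5c 03 81) = 029b
m2: inner = H(cd 36 36 36 36 91 c4 90 c1) = 04 4b; tag = H(a7 5c 5c 5c 5c 04 4b) = 0266
m3: inner = H(cd 36 36 36 36 4c 66 76 50) = 03 1d; tag = H(a7 5c 5c 5c 5c 03 1d) = 0237 ← matches

3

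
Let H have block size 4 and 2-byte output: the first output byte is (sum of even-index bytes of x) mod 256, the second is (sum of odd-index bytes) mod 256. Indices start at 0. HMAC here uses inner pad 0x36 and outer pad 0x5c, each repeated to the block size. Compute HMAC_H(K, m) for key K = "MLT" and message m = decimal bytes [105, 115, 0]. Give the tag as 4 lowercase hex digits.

5f8f

Key "MLT" = 4d 4c 54 is 3 bytes ≤ B = 4; zero-pad to 4 bytes: K' = 4d 4c 54 00.
K' ⊕ ipad = 7b 7a 62 36.  K' ⊕ opad = 11 10 08 5c.
Inner input = (K'⊕ipad) ∥ m = 7b 7a 62 36 ∥ 69 73 00.
Inner hash: even-index sum = 326 mod 256 = 70; odd-index sum = 291 mod 256 = 35 → 46 23.
Outer input = (K'⊕opad) ∥ inner = 11 10 08 5c ∥ 46 23.
Outer hash (tag): even-index sum = 95 mod 256 = 95; odd-index sum = 143 mod 256 = 143 → 5f 8f.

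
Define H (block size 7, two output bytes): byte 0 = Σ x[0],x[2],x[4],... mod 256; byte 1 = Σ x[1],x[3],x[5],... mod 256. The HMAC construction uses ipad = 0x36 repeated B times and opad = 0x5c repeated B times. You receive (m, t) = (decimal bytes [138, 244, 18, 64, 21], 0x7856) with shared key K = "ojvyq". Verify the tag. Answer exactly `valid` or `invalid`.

Key "ojvyq" = 6f 6a 76 79 71 is 5 bytes ≤ B = 7; zero-pad to 7 bytes: K' = 6f 6a 76 79 71 00 00.
K' ⊕ ipad = 59 5c 40 4f 47 36 36; K' ⊕ opad = 33 36 2a 25 2d 5c 5c.
Inner hash: even-index sum = 586 mod 256 = 74; odd-index sum = 402 mod 256 = 146 → 4a 92.
Outer hash (recomputed tag): even-index sum = 376 mod 256 = 120; odd-index sum = 257 mod 256 = 1 → 78 01.
Recomputed tag = 7801; claimed = 7856 → mismatch.

invalid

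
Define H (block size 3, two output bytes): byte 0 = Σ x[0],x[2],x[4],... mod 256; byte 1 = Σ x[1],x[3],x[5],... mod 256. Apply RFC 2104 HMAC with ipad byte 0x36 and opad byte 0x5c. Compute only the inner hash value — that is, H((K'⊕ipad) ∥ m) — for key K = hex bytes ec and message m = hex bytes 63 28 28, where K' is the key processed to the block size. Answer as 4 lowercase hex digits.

38c1

Key hex bytes ec is 1 byte ≤ B = 3; zero-pad to 3 bytes: K' = ec 00 00.
K' ⊕ ipad = da 36 36.
Inner input = da 36 36 ∥ 63 28 28.
Inner hash: even-index sum = 312 mod 256 = 56; odd-index sum = 193 mod 256 = 193 → 38 c1.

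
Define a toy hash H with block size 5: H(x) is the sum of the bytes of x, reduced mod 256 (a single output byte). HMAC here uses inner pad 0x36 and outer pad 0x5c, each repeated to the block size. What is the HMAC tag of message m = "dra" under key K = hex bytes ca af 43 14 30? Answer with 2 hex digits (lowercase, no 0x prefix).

c5

Key hex bytes ca af 43 14 30 is exactly B = 5 bytes: K' = ca af 43 14 30.
K' ⊕ ipad = fc 99 75 22 06.  K' ⊕ opad = 96 f3 1f 48 6c.
Inner input = (K'⊕ipad) ∥ m = fc 99 75 22 06 ∥ 64 72 61.
Inner hash: sum = 252+153+117+34+6+100+114+97 = 873; mod 256 = 105 → 69.
Outer input = (K'⊕opad) ∥ inner = 96 f3 1f 48 6c ∥ 69.
Outer hash (tag): sum = 150+243+31+72+108+105 = 709; mod 256 = 197 → c5.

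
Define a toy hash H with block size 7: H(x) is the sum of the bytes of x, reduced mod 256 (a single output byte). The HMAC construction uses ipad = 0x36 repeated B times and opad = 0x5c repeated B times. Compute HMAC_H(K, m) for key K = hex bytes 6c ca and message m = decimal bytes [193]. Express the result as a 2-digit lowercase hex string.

Key hex bytes 6c ca is 2 bytes ≤ B = 7; zero-pad to 7 bytes: K' = 6c ca 00 00 00 00 00.
K' ⊕ ipad = 5a fc 36 36 36 36 36.  K' ⊕ opad = 30 96 5c 5c 5c 5c 5c.
Inner input = (K'⊕ipad) ∥ m = 5a fc 36 36 36 36 36 ∥ c1.
Inner hash: sum = 90+252+54+54+54+54+54+193 = 805; mod 256 = 37 → 25.
Outer input = (K'⊕opad) ∥ inner = 30 96 5c 5c 5c 5c 5c ∥ 25.
Outer hash (tag): sum = 48+150+92+92+92+92+92+37 = 695; mod 256 = 183 → b7.

b7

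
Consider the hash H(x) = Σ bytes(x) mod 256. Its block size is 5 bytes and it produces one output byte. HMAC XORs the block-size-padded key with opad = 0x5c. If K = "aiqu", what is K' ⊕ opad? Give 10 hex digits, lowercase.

Key "aiqu" = 61 69 71 75 is 4 bytes ≤ B = 5; zero-pad to 5 bytes: K' = 61 69 71 75 00.
XOR each byte with 0x5c: 61⊕5c=3d, 69⊕5c=35, 71⊕5c=2d, 75⊕5c=29, 00⊕5c=5c.

3d352d295c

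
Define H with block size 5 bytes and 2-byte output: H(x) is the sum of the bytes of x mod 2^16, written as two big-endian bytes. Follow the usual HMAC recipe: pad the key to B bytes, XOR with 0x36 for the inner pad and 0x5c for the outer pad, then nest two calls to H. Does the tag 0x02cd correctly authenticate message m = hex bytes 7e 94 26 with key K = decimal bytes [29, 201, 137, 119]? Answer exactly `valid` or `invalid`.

Key decimal bytes [29, 201, 137, 119] = 1d c9 89 77 is 4 bytes ≤ B = 5; zero-pad to 5 bytes: K' = 1d c9 89 77 00.
K' ⊕ ipad = 2b ff bf 41 36; K' ⊕ opad = 41 95 d5 2b 5c.
Inner hash: sum = 43+255+191+65+54+126+148+38 = 920 → 03 98.
Outer hash (recomputed tag): sum = 65+149+213+43+92+3+152 = 717 → 02 cd.
Recomputed tag = 02cd; claimed = 02cd → match.

valid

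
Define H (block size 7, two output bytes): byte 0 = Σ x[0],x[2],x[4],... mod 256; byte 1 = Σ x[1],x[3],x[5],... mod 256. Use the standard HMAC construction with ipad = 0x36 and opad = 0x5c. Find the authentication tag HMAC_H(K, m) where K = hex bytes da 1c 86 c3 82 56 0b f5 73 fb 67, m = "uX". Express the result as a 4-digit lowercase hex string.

Key hex bytes da 1c 86 c3 82 56 0b f5 73 fb 67 is 11 bytes > B = 7, so hash it first: H(key) = c7 25, then zero-pad to 7 bytes: K' = c7 25 00 00 00 00 00.
K' ⊕ ipad = f1 13 36 36 36 36 36.  K' ⊕ opad = 9b 79 5c 5c 5c 5c 5c.
Inner input = (K'⊕ipad) ∥ m = f1 13 36 36 36 36 36 ∥ 75 58.
Inner hash: even-index sum = 491 mod 256 = 235; odd-index sum = 244 mod 256 = 244 → eb f4.
Outer input = (K'⊕opad) ∥ inner = 9b 79 5c 5c 5c 5c 5c ∥ eb f4.
Outer hash (tag): even-index sum = 675 mod 256 = 163; odd-index sum = 540 mod 256 = 28 → a3 1c.

a31c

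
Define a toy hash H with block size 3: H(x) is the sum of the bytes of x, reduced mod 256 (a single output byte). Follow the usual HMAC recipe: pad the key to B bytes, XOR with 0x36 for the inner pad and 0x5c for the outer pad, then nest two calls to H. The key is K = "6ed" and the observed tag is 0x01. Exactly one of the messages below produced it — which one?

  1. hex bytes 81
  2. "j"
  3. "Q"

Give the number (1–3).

Key "6ed" = 36 65 64 is exactly B = 3 bytes: K' = 36 65 64.
K' ⊕ ipad = 00 53 52; K' ⊕ opad = 6a 39 38.
m1: inner = H(00 53 52 81) = 26; tag = H(6a 39 38 26) = 01 ← matches
m2: inner = H(00 53 52 6a) = 0f; tag = H(6a 39 38 0f) = ea
m3: inner = H(00 53 52 51) = f6; tag = H(6a 39 38 f6) = d1

1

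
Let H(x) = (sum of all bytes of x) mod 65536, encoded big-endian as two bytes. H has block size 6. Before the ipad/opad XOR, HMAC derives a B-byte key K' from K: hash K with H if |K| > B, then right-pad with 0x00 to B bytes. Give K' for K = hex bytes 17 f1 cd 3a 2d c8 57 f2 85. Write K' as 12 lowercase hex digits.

04d200000000

|K| = 9 > B = 6, so first hash the key.
H(K): sum = 23+241+205+58+45+200+87+242+133 = 1234 → 04 d2.
Zero-pad H(K) = 04 d2 to 6 bytes: K' = 04 d2 00 00 00 00.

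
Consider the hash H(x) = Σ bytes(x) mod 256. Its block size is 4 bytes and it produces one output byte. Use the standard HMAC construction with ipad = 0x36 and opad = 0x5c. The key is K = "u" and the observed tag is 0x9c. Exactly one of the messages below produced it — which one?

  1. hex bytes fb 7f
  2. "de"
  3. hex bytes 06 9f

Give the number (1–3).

Key "u" = 75 is 1 byte ≤ B = 4; zero-pad to 4 bytes: K' = 75 00 00 00.
K' ⊕ ipad = 43 36 36 36; K' ⊕ opad = 29 5c 5c 5c.
m1: inner = H(43 36 36 36 fb 7f) = 5f; tag = H(29 5c 5c 5c 5f) = 9c ← matches
m2: inner = H(43 36 36 36 64 65) = ae; tag = H(29 5c 5c 5c ae) = eb
m3: inner = H(43 36 36 36 06 9f) = 8a; tag = H(29 5c 5c 5c 8a) = c7

1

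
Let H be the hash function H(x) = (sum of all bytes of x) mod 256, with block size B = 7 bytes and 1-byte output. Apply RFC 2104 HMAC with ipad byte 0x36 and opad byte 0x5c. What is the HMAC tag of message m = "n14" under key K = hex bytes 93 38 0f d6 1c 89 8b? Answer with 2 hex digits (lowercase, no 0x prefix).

Key hex bytes 93 38 0f d6 1c 89 8b is exactly B = 7 bytes: K' = 93 38 0f d6 1c 89 8b.
K' ⊕ ipad = a5 0e 39 e0 2a bf bd.  K' ⊕ opad = cf 64 53 8a 40 d5 d7.
Inner input = (K'⊕ipad) ∥ m = a5 0e 39 e0 2a bf bd ∥ 6e 31 34.
Inner hash: sum = 165+14+57+224+42+191+189+110+49+52 = 1093; mod 256 = 69 → 45.
Outer input = (K'⊕opad) ∥ inner = cf 64 53 8a 40 d5 d7 ∥ 45.
Outer hash (tag): sum = 207+100+83+138+64+213+215+69 = 1089; mod 256 = 65 → 41.

41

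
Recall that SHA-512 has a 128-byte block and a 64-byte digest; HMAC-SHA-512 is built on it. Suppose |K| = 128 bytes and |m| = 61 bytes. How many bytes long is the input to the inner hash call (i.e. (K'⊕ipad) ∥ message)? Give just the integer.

189

Key is 128 ≤ 128 bytes, zero-padded: |K'| = 128.
Inner input = (K'⊕ipad) ∥ m → 128 + 61 = 189 bytes.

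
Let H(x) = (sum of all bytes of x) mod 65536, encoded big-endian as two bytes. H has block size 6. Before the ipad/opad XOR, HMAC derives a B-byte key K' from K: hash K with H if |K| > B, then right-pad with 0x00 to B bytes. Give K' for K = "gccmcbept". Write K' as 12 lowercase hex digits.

|K| = 9 > B = 6, so first hash the key.
H(K): sum = 103+99+99+109+99+98+101+112+116 = 936 → 03 a8.
Zero-pad H(K) = 03 a8 to 6 bytes: K' = 03 a8 00 00 00 00.

03a800000000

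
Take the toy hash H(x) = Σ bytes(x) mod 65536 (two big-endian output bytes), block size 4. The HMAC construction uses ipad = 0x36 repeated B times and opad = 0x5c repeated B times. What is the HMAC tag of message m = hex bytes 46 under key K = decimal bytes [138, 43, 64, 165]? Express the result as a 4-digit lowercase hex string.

Key decimal bytes [138, 43, 64, 165] = 8a 2b 40 a5 is exactly B = 4 bytes: K' = 8a 2b 40 a5.
K' ⊕ ipad = bc 1d 76 93.  K' ⊕ opad = d6 77 1c f9.
Inner input = (K'⊕ipad) ∥ m = bc 1d 76 93 ∥ 46.
Inner hash: sum = 188+29+118+147+70 = 552 → 02 28.
Outer input = (K'⊕opad) ∥ inner = d6 77 1c f9 ∥ 02 28.
Outer hash (tag): sum = 214+119+28+249+2+40 = 652 → 02 8c.

028c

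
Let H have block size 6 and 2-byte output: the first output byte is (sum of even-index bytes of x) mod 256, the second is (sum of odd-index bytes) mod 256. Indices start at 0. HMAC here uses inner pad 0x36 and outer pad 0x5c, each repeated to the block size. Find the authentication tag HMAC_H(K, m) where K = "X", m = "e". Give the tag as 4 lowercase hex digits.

Key "X" = 58 is 1 byte ≤ B = 6; zero-pad to 6 bytes: K' = 58 00 00 00 00 00.
K' ⊕ ipad = 6e 36 36 36 36 36.  K' ⊕ opad = 04 5c 5c 5c 5c 5c.
Inner input = (K'⊕ipad) ∥ m = 6e 36 36 36 36 36 ∥ 65.
Inner hash: even-index sum = 319 mod 256 = 63; odd-index sum = 162 mod 256 = 162 → 3f a2.
Outer input = (K'⊕opad) ∥ inner = 04 5c 5c 5c 5c 5c ∥ 3f a2.
Outer hash (tag): even-index sum = 251 mod 256 = 251; odd-index sum = 438 mod 256 = 182 → fb b6.

fbb6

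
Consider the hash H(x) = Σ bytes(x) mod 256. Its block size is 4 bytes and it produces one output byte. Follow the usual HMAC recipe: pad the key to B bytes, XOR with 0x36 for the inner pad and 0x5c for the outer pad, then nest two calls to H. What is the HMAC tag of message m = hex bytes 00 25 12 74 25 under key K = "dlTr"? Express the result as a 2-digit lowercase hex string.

c0

Key "dlTr" = 64 6c 54 72 is exactly B = 4 bytes: K' = 64 6c 54 72.
K' ⊕ ipad = 52 5a 62 44.  K' ⊕ opad = 38 30 08 2e.
Inner input = (K'⊕ipad) ∥ m = 52 5a 62 44 ∥ 00 25 12 74 25.
Inner hash: sum = 82+90+98+68+0+37+18+116+37 = 546; mod 256 = 34 → 22.
Outer input = (K'⊕opad) ∥ inner = 38 30 08 2e ∥ 22.
Outer hash (tag): sum = 56+48+8+46+34 = 192 → c0.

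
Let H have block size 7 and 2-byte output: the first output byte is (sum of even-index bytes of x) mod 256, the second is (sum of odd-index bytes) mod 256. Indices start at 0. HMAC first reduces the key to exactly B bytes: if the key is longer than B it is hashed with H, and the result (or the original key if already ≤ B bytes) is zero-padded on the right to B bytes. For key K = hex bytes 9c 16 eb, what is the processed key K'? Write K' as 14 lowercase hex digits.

Key hex bytes 9c 16 eb is 3 bytes ≤ B = 7; zero-pad to 7 bytes: K' = 9c 16 eb 00 00 00 00.

9c16eb00000000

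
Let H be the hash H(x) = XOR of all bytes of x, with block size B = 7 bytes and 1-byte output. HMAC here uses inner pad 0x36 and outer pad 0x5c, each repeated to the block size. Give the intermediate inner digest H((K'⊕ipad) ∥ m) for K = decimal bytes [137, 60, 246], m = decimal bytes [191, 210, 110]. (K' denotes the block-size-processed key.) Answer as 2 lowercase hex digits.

76

Key decimal bytes [137, 60, 246] = 89 3c f6 is 3 bytes ≤ B = 7; zero-pad to 7 bytes: K' = 89 3c f6 00 00 00 00.
K' ⊕ ipad = bf 0a c0 36 36 36 36.
Inner input = bf 0a c0 36 36 36 36 ∥ bf d2 6e.
Inner hash: XOR bf⊕0a⊕c0⊕36⊕36⊕36⊕36⊕bf⊕d2⊕6e = 76.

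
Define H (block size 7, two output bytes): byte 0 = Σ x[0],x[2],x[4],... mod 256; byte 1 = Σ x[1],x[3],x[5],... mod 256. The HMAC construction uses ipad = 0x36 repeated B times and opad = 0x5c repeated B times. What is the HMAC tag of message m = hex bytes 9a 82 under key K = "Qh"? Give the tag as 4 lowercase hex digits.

8577

Key "Qh" = 51 68 is 2 bytes ≤ B = 7; zero-pad to 7 bytes: K' = 51 68 00 00 00 00 00.
K' ⊕ ipad = 67 5e 36 36 36 36 36.  K' ⊕ opad = 0d 34 5c 5c 5c 5c 5c.
Inner input = (K'⊕ipad) ∥ m = 67 5e 36 36 36 36 36 ∥ 9a 82.
Inner hash: even-index sum = 395 mod 256 = 139; odd-index sum = 356 mod 256 = 100 → 8b 64.
Outer input = (K'⊕opad) ∥ inner = 0d 34 5c 5c 5c 5c 5c ∥ 8b 64.
Outer hash (tag): even-index sum = 389 mod 256 = 133; odd-index sum = 375 mod 256 = 119 → 85 77.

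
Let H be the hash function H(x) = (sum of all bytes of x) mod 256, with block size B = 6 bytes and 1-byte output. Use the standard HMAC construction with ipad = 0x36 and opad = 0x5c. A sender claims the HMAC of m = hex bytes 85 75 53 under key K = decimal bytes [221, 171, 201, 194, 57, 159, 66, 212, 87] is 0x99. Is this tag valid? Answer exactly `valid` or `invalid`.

Key decimal bytes [221, 171, 201, 194, 57, 159, 66, 212, 87] = dd ab c9 c2 39 9f 42 d4 57 is 9 bytes > B = 6, so hash it first: H(key) = 58, then zero-pad to 6 bytes: K' = 58 00 00 00 00 00.
K' ⊕ ipad = 6e 36 36 36 36 36; K' ⊕ opad = 04 5c 5c 5c 5c 5c.
Inner hash: sum = 110+54+54+54+54+54+133+117+83 = 713; mod 256 = 201 → c9.
Outer hash (recomputed tag): sum = 4+92+92+92+92+92+201 = 665; mod 256 = 153 → 99.
Recomputed tag = 99; claimed = 99 → match.

valid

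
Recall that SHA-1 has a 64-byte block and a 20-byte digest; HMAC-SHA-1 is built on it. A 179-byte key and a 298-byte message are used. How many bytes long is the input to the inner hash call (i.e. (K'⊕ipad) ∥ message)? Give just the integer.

Key is 179 > 64 bytes, so it is hashed to 20 bytes then zero-padded to 64: |K'| = 64.
Inner input = (K'⊕ipad) ∥ m → 64 + 298 = 362 bytes.

362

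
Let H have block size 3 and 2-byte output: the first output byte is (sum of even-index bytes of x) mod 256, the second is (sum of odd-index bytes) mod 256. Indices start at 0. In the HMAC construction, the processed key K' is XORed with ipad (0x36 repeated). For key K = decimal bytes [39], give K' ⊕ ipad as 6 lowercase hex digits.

Key decimal bytes [39] = 27 is 1 byte ≤ B = 3; zero-pad to 3 bytes: K' = 27 00 00.
XOR each byte with 0x36: 27⊕36=11, 00⊕36=36, 00⊕36=36.

113636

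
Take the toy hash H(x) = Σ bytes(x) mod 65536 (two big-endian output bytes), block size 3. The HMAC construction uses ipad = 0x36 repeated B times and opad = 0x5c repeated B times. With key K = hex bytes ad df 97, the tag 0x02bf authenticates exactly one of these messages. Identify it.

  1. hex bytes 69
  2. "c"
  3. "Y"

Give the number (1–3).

Key hex bytes ad df 97 is exactly B = 3 bytes: K' = ad df 97.
K' ⊕ ipad = 9b e9 a1; K' ⊕ opad = f1 83 cb.
m1: inner = H(9b e9 a1 69) = 02 8e; tag = H(f1 83 cb 02 8e) = 02cf
m2: inner = H(9b e9 a1 63) = 02 88; tag = H(f1 83 cb 02 88) = 02c9
m3: inner = H(9b e9 a1 59) = 02 7e; tag = H(f1 83 cb 02 7e) = 02bf ← matches

3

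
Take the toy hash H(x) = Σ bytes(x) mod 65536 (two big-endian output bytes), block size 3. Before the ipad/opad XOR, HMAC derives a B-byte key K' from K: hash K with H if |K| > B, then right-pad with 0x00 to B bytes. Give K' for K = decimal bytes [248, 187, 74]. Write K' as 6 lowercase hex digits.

f8bb4a

Key decimal bytes [248, 187, 74] = f8 bb 4a is exactly B = 3 bytes: K' = f8 bb 4a.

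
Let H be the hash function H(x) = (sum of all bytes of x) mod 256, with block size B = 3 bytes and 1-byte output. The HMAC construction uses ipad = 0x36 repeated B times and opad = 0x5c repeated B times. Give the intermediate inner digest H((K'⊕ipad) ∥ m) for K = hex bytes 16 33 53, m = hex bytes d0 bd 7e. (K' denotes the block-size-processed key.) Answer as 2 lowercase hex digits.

Key hex bytes 16 33 53 is exactly B = 3 bytes: K' = 16 33 53.
K' ⊕ ipad = 20 05 65.
Inner input = 20 05 65 ∥ d0 bd 7e.
Inner hash: sum = 32+5+101+208+189+126 = 661; mod 256 = 149 → 95.

95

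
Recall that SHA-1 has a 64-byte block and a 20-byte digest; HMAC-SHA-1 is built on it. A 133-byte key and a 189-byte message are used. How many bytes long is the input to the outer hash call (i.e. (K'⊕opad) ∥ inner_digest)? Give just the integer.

Key is 133 > 64 bytes, so it is hashed to 20 bytes then zero-padded to 64: |K'| = 64.
Outer input = (K'⊕opad) ∥ H(inner) → 64 + 20 = 84 bytes.

84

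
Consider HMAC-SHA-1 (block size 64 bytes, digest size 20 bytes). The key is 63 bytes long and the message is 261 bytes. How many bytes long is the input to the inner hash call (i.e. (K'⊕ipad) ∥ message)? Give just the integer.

325

Key is 63 ≤ 64 bytes, zero-padded: |K'| = 64.
Inner input = (K'⊕ipad) ∥ m → 64 + 261 = 325 bytes.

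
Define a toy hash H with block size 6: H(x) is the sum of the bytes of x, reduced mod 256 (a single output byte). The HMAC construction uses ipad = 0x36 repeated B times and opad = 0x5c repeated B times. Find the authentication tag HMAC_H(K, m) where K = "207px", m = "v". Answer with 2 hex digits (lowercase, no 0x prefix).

3c

Key "207px" = 32 30 37 70 78 is 5 bytes ≤ B = 6; zero-pad to 6 bytes: K' = 32 30 37 70 78 00.
K' ⊕ ipad = 04 06 01 46 4e 36.  K' ⊕ opad = 6e 6c 6b 2c 24 5c.
Inner input = (K'⊕ipad) ∥ m = 04 06 01 46 4e 36 ∥ 76.
Inner hash: sum = 4+6+1+70+78+54+118 = 331; mod 256 = 75 → 4b.
Outer input = (K'⊕opad) ∥ inner = 6e 6c 6b 2c 24 5c ∥ 4b.
Outer hash (tag): sum = 110+108+107+44+36+92+75 = 572; mod 256 = 60 → 3c.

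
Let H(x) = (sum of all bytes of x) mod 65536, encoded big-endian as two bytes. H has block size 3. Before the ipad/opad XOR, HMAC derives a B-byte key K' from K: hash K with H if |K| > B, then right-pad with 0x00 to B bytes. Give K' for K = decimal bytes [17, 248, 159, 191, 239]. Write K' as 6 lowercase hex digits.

035600

|K| = 5 > B = 3, so first hash the key.
H(K): sum = 17+248+159+191+239 = 854 → 03 56.
Zero-pad H(K) = 03 56 to 3 bytes: K' = 03 56 00.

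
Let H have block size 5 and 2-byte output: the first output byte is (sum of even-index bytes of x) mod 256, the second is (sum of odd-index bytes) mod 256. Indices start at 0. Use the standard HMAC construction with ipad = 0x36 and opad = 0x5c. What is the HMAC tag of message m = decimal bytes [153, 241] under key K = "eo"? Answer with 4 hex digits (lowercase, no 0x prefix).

193f

Key "eo" = 65 6f is 2 bytes ≤ B = 5; zero-pad to 5 bytes: K' = 65 6f 00 00 00.
K' ⊕ ipad = 53 59 36 36 36.  K' ⊕ opad = 39 33 5c 5c 5c.
Inner input = (K'⊕ipad) ∥ m = 53 59 36 36 36 ∥ 99 f1.
Inner hash: even-index sum = 432 mod 256 = 176; odd-index sum = 296 mod 256 = 40 → b0 28.
Outer input = (K'⊕opad) ∥ inner = 39 33 5c 5c 5c ∥ b0 28.
Outer hash (tag): even-index sum = 281 mod 256 = 25; odd-index sum = 319 mod 256 = 63 → 19 3f.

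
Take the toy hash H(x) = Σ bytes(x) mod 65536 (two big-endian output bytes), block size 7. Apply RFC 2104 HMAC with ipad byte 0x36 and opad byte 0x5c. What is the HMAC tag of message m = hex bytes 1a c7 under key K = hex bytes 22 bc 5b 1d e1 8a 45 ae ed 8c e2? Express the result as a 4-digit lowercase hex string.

02d3

Key hex bytes 22 bc 5b 1d e1 8a 45 ae ed 8c e2 is 11 bytes > B = 7, so hash it first: H(key) = 06 0f, then zero-pad to 7 bytes: K' = 06 0f 00 00 00 00 00.
K' ⊕ ipad = 30 39 36 36 36 36 36.  K' ⊕ opad = 5a 53 5c 5c 5c 5c 5c.
Inner input = (K'⊕ipad) ∥ m = 30 39 36 36 36 36 36 ∥ 1a c7.
Inner hash: sum = 48+57+54+54+54+54+54+26+199 = 600 → 02 58.
Outer input = (K'⊕opad) ∥ inner = 5a 53 5c 5c 5c 5c 5c ∥ 02 58.
Outer hash (tag): sum = 90+83+92+92+92+92+92+2+88 = 723 → 02 d3.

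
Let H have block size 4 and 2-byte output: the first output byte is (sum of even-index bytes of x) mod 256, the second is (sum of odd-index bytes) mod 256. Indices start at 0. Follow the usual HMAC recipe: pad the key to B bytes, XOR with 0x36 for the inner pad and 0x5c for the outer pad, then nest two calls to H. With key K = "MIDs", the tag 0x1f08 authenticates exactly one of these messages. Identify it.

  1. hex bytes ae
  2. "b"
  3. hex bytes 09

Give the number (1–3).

Key "MIDs" = 4d 49 44 73 is exactly B = 4 bytes: K' = 4d 49 44 73.
K' ⊕ ipad = 7b 7f 72 45; K' ⊕ opad = 11 15 18 2f.
m1: inner = H(7b 7f 72 45 ae) = 9b c4; tag = H(11 15 18 2f 9b c4) = c408
m2: inner = H(7b 7f 72 45 62) = 4f c4; tag = H(11 15 18 2f 4f c4) = 7808
m3: inner = H(7b 7f 72 45 09) = f6 c4; tag = H(11 15 18 2f f6 c4) = 1f08 ← matches

3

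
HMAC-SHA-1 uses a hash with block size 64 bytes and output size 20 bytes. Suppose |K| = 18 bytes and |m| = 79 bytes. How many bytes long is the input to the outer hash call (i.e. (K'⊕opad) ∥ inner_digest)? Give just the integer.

Key is 18 ≤ 64 bytes, zero-padded: |K'| = 64.
Outer input = (K'⊕opad) ∥ H(inner) → 64 + 20 = 84 bytes.

84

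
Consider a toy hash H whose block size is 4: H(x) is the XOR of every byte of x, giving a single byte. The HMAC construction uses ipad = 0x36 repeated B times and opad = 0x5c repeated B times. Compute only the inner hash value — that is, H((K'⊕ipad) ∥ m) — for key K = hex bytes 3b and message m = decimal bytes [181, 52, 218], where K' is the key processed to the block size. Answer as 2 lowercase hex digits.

Key hex bytes 3b is 1 byte ≤ B = 4; zero-pad to 4 bytes: K' = 3b 00 00 00.
K' ⊕ ipad = 0d 36 36 36.
Inner input = 0d 36 36 36 ∥ b5 34 da.
Inner hash: XOR 0d⊕36⊕36⊕36⊕b5⊕34⊕da = 60.

60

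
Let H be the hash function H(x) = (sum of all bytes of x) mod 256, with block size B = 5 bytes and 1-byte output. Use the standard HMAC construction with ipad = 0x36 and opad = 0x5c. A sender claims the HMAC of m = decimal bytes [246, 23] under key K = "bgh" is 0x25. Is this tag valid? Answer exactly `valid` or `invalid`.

Key "bgh" = 62 67 68 is 3 bytes ≤ B = 5; zero-pad to 5 bytes: K' = 62 67 68 00 00.
K' ⊕ ipad = 54 51 5e 36 36; K' ⊕ opad = 3e 3b 34 5c 5c.
Inner hash: sum = 84+81+94+54+54+246+23 = 636; mod 256 = 124 → 7c.
Outer hash (recomputed tag): sum = 62+59+52+92+92+124 = 481; mod 256 = 225 → e1.
Recomputed tag = e1; claimed = 25 → mismatch.

invalid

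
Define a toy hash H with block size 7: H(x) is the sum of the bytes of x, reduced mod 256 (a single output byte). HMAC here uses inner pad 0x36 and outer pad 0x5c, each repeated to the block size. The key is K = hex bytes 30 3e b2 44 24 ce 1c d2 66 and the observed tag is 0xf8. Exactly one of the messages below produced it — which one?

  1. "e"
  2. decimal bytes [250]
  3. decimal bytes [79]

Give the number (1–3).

2

Key hex bytes 30 3e b2 44 24 ce 1c d2 66 is 9 bytes > B = 7, so hash it first: H(key) = aa, then zero-pad to 7 bytes: K' = aa 00 00 00 00 00 00.
K' ⊕ ipad = 9c 36 36 36 36 36 36; K' ⊕ opad = f6 5c 5c 5c 5c 5c 5c.
m1: inner = H(9c 36 36 36 36 36 36 65) = 45; tag = H(f6 5c 5c 5c 5c 5c 5c 45) = 63
m2: inner = H(9c 36 36 36 36 36 36 fa) = da; tag = H(f6 5c 5c 5c 5c 5c 5c da) = f8 ← matches
m3: inner = H(9c 36 36 36 36 36 36 4f) = 2f; tag = H(f6 5c 5c 5c 5c 5c 5c 2f) = 4d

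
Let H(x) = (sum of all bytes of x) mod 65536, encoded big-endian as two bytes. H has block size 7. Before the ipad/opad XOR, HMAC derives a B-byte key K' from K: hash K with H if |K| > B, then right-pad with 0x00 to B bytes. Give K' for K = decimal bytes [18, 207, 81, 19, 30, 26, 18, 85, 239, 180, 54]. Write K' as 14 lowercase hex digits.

|K| = 11 > B = 7, so first hash the key.
H(K): sum = 18+207+81+19+30+26+18+85+239+180+54 = 957 → 03 bd.
Zero-pad H(K) = 03 bd to 7 bytes: K' = 03 bd 00 00 00 00 00.

03bd0000000000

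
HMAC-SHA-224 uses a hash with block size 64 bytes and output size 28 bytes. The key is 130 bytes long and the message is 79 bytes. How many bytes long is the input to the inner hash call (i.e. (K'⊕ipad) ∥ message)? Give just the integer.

Key is 130 > 64 bytes, so it is hashed to 28 bytes then zero-padded to 64: |K'| = 64.
Inner input = (K'⊕ipad) ∥ m → 64 + 79 = 143 bytes.

143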